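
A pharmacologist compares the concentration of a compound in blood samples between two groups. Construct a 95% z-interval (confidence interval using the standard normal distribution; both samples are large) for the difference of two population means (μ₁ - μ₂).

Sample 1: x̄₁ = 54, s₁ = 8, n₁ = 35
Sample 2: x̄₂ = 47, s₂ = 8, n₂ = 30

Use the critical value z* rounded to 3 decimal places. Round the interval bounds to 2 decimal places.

Both samples are large (n₁ = 35 ≥ 30, n₂ = 30 ≥ 30), so a z-interval for the difference of means applies.

Point estimate: x̄₁ - x̄₂ = 54 - 47 = 7

Standard error: SE = √(s₁²/n₁ + s₂²/n₂)
= √(8²/35 + 8²/30)
= √(1.828571 + 2.133333)
= 1.990453

For 95% confidence, z* = 1.96 (from standard normal table)
Margin of error: E = z* × SE = 1.96 × 1.990453 = 3.9013

Z-interval: (x̄₁ - x̄₂) ± E = 7 ± 3.9013 = (3.0987, 10.9013)

Rounded to 2 decimal places:

(3.10, 10.90)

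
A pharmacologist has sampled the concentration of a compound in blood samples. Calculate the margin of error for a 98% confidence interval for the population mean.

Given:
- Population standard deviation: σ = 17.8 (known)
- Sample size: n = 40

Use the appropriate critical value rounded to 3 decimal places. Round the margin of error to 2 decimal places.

The population standard deviation σ is known, so use the z-interval margin of error formula.

For 98% confidence, z* = 2.326 (from standard normal table)

Margin of error formula for z-interval: E = z* × σ/√n

E = 2.326 × 17.8/√40
  = 2.326 × 2.814427
  = 6.5464

Rounded to 2 decimal places:

6.55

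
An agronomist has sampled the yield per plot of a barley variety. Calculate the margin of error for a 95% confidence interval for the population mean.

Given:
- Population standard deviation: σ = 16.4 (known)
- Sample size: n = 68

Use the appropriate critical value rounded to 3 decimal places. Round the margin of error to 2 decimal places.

The population standard deviation σ is known, so use the z-interval margin of error formula.

For 95% confidence, z* = 1.96 (from standard normal table)

Margin of error formula for z-interval: E = z* × σ/√n

E = 1.96 × 16.4/√68
  = 1.96 × 1.988792
  = 3.8980

Rounded to 2 decimal places:

3.90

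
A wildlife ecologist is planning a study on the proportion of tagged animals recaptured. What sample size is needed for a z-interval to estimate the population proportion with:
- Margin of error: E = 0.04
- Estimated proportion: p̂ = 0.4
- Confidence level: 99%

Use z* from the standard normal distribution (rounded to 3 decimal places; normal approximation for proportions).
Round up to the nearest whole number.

Using z* for proportion z-interval (normal approximation).

For 99% confidence, z* = 2.576 (from standard normal table)

Sample size formula for proportion z-interval: n = z*²p̂(1-p̂)/E²

n = 2.576² × 0.4 × 0.6 / 0.04²
  = 6.635776 × 0.24 / 0.0016
  = 995.3664

Round up to the nearest whole number: n = 996

996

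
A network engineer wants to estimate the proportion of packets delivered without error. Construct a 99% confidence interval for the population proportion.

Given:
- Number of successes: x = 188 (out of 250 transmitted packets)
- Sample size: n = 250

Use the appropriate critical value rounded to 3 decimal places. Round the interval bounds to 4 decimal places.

Sample proportion: p̂ = 188/250 = 0.752000

Check conditions for normal approximation:
  np̂ = 188 ≥ 10 ✓
  n(1-p̂) = 62 ≥ 10 ✓

The sample is large enough, so use a z-interval (normal approximation) for the proportion.

For 99% confidence, z* = 2.576 (from standard normal table)

Standard error: SE = √(p̂(1-p̂)/n) = √(0.752000×0.248000/250) = 0.02731271

Margin of error: E = z* × SE = 2.576 × 0.02731271 = 0.070358

Z-interval: p̂ ± E = 0.752000 ± 0.070358 = (0.681642, 0.822358)

Rounded to 4 decimal places:

(0.6816, 0.8224)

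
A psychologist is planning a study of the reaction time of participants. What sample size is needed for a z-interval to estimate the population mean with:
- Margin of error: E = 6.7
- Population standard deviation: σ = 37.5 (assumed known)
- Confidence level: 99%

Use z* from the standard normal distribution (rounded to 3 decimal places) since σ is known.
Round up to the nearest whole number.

Using z* since population σ is known (z-interval formula).

For 99% confidence, z* = 2.576 (from standard normal table)

Sample size formula for z-interval: n = (z*σ/E)²

n = (2.576 × 37.5 / 6.7)²
  = (14.417910)²
  = 207.8761

Round up to the nearest whole number: n = 208

208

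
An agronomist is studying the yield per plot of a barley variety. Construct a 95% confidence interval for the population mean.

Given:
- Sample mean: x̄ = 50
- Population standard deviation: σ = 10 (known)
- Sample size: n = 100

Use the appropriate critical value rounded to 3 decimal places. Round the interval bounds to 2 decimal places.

The population standard deviation σ is known, so use a z-interval (standard normal critical value).

For 95% confidence, z* = 1.96 (from standard normal table)

Standard error: SE = σ/√n = 10/√100 = 1.000000

Margin of error: E = z* × SE = 1.96 × 1.000000 = 1.9600

Z-interval: x̄ ± E = 50 ± 1.9600 = (48.0400, 51.9600)

Rounded to 2 decimal places:

(48.04, 51.96)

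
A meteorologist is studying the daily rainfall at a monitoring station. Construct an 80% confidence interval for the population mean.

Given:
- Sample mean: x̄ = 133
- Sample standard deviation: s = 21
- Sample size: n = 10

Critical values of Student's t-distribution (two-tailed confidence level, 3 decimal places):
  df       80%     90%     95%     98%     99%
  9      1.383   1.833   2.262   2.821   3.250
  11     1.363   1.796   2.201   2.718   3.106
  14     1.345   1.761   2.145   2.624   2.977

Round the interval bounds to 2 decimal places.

The population standard deviation σ is unknown (only the sample standard deviation s is given), so use a t-interval with df = n - 1 = 10 - 1 = 9.

For 80% confidence with df = 9, t* = 1.383 (from t-table)

Standard error: SE = s/√n = 21/√10 = 6.640783

Margin of error: E = t* × SE = 1.383 × 6.640783 = 9.1842

T-interval: x̄ ± E = 133 ± 9.1842 = (123.8158, 142.1842)

Rounded to 2 decimal places:

(123.82, 142.18)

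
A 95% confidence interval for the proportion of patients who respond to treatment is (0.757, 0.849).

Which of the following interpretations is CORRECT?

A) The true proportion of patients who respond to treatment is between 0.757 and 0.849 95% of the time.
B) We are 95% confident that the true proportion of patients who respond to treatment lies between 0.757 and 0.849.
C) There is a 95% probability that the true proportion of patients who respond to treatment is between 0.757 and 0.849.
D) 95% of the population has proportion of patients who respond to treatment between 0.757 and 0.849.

A confidence interval represents our confidence in the procedure, not a probability statement about the parameter.

Key concept: If we repeated this sampling process many times and computed a 95% CI each time, about 95% of those intervals would contain the true population parameter.

For this specific interval (0.757, 0.849):
- Midpoint (point estimate): 0.803
- Margin of error: 0.046

The correct interpretation is the one stating confidence that the true parameter lies in the interval — option B.

B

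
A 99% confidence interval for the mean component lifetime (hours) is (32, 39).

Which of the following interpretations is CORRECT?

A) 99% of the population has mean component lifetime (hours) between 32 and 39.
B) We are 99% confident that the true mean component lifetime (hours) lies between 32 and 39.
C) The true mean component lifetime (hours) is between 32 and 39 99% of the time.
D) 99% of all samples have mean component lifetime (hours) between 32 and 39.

A confidence interval represents our confidence in the procedure, not a probability statement about the parameter.

Key concept: If we repeated this sampling process many times and computed a 99% CI each time, about 99% of those intervals would contain the true population parameter.

For this specific interval (32, 39):
- Midpoint (point estimate): 35.5
- Margin of error: 3.5

The correct interpretation is the one stating confidence that the true parameter lies in the interval — option B.

B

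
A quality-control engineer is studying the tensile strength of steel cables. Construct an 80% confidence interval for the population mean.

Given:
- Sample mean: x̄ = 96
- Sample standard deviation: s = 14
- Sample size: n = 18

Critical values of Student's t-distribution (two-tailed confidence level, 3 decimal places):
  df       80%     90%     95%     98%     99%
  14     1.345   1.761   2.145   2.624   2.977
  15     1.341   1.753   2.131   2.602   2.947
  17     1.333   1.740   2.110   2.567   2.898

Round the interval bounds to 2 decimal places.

The population standard deviation σ is unknown (only the sample standard deviation s is given), so use a t-interval with df = n - 1 = 18 - 1 = 17.

For 80% confidence with df = 17, t* = 1.333 (from t-table)

Standard error: SE = s/√n = 14/√18 = 3.299832

Margin of error: E = t* × SE = 1.333 × 3.299832 = 4.3987

T-interval: x̄ ± E = 96 ± 4.3987 = (91.6013, 100.3987)

Rounded to 2 decimal places:

(91.60, 100.40)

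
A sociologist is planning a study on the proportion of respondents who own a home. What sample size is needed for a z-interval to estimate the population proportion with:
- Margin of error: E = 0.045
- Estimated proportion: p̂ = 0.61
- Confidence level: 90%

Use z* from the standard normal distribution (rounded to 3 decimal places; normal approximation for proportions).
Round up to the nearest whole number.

Using z* for proportion z-interval (normal approximation).

For 90% confidence, z* = 1.645 (from standard normal table)

Sample size formula for proportion z-interval: n = z*²p̂(1-p̂)/E²

n = 1.645² × 0.61 × 0.39 / 0.045²
  = 2.706025 × 0.2379 / 0.002025
  = 317.9078

Round up to the nearest whole number: n = 318

318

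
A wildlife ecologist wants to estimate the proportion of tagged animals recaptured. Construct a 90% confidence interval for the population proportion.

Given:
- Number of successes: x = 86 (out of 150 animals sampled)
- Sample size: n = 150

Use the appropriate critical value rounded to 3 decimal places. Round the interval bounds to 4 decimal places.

Sample proportion: p̂ = 86/150 = 0.573333

Check conditions for normal approximation:
  np̂ = 86 ≥ 10 ✓
  n(1-p̂) = 64 ≥ 10 ✓

The sample is large enough, so use a z-interval (normal approximation) for the proportion.

For 90% confidence, z* = 1.645 (from standard normal table)

Standard error: SE = √(p̂(1-p̂)/n) = √(0.573333×0.426667/150) = 0.04038335

Margin of error: E = z* × SE = 1.645 × 0.04038335 = 0.066431

Z-interval: p̂ ± E = 0.573333 ± 0.066431 = (0.506903, 0.639764)

Rounded to 4 decimal places:

(0.5069, 0.6398)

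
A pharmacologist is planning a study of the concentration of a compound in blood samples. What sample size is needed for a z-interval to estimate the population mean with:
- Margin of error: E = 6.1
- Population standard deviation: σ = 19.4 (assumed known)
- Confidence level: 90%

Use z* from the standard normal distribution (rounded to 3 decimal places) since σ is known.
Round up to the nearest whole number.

Using z* since population σ is known (z-interval formula).

For 90% confidence, z* = 1.645 (from standard normal table)

Sample size formula for z-interval: n = (z*σ/E)²

n = (1.645 × 19.4 / 6.1)²
  = (5.231639)²
  = 27.3701

Round up to the nearest whole number: n = 28

28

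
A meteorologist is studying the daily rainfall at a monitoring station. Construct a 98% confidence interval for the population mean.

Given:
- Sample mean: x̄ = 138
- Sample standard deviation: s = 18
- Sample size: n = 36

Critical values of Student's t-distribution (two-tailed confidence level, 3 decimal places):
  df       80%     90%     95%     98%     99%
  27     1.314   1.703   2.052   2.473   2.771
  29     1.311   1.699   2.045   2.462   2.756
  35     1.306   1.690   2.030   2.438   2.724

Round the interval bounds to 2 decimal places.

The population standard deviation σ is unknown (only the sample standard deviation s is given), so use a t-interval with df = n - 1 = 36 - 1 = 35.

For 98% confidence with df = 35, t* = 2.438 (from t-table)

Standard error: SE = s/√n = 18/√36 = 3.000000

Margin of error: E = t* × SE = 2.438 × 3.000000 = 7.3140

T-interval: x̄ ± E = 138 ± 7.3140 = (130.6860, 145.3140)

Rounded to 2 decimal places:

(130.69, 145.31)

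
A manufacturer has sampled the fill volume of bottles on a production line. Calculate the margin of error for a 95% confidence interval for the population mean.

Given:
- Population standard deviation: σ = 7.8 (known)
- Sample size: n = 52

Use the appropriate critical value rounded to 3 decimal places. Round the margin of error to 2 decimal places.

The population standard deviation σ is known, so use the z-interval margin of error formula.

For 95% confidence, z* = 1.96 (from standard normal table)

Margin of error formula for z-interval: E = z* × σ/√n

E = 1.96 × 7.8/√52
  = 1.96 × 1.081665
  = 2.1201

Rounded to 2 decimal places:

2.12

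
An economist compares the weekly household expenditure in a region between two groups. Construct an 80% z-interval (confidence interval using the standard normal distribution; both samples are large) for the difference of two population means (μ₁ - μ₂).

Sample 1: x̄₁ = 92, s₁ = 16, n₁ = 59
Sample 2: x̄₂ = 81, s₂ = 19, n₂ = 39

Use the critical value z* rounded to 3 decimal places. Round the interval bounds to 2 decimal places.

Both samples are large (n₁ = 59 ≥ 30, n₂ = 39 ≥ 30), so a z-interval for the difference of means applies.

Point estimate: x̄₁ - x̄₂ = 92 - 81 = 11

Standard error: SE = √(s₁²/n₁ + s₂²/n₂)
= √(16²/59 + 19²/39)
= √(4.338983 + 9.256410)
= 3.687193

For 80% confidence, z* = 1.282 (from standard normal table)
Margin of error: E = z* × SE = 1.282 × 3.687193 = 4.7270

Z-interval: (x̄₁ - x̄₂) ± E = 11 ± 4.7270 = (6.2730, 15.7270)

Rounded to 2 decimal places:

(6.27, 15.73)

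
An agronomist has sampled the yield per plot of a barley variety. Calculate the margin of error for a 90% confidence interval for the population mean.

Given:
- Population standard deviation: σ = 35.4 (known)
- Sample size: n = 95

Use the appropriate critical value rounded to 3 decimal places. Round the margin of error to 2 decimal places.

The population standard deviation σ is known, so use the z-interval margin of error formula.

For 90% confidence, z* = 1.645 (from standard normal table)

Margin of error formula for z-interval: E = z* × σ/√n

E = 1.645 × 35.4/√95
  = 1.645 × 3.631963
  = 5.9746

Rounded to 2 decimal places:

5.97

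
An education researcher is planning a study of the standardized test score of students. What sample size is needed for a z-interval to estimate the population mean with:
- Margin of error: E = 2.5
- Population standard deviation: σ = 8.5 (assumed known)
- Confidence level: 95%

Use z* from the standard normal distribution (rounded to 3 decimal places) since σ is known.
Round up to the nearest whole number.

Using z* since population σ is known (z-interval formula).

For 95% confidence, z* = 1.96 (from standard normal table)

Sample size formula for z-interval: n = (z*σ/E)²

n = (1.96 × 8.5 / 2.5)²
  = (6.664000)²
  = 44.4089

Round up to the nearest whole number: n = 45

45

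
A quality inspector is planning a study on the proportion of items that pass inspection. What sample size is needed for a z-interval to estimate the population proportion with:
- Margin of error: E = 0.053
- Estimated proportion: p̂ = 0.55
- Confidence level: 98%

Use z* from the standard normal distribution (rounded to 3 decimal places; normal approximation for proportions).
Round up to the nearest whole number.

Using z* for proportion z-interval (normal approximation).

For 98% confidence, z* = 2.326 (from standard normal table)

Sample size formula for proportion z-interval: n = z*²p̂(1-p̂)/E²

n = 2.326² × 0.55 × 0.45 / 0.053²
  = 5.410276 × 0.2475 / 0.002809
  = 476.6975

Round up to the nearest whole number: n = 477

477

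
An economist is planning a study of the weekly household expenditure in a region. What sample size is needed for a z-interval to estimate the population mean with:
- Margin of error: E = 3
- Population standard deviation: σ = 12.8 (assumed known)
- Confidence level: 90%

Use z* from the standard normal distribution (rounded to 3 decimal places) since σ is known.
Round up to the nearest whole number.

Using z* since population σ is known (z-interval formula).

For 90% confidence, z* = 1.645 (from standard normal table)

Sample size formula for z-interval: n = (z*σ/E)²

n = (1.645 × 12.8 / 3)²
  = (7.018667)²
  = 49.2617

Round up to the nearest whole number: n = 50

50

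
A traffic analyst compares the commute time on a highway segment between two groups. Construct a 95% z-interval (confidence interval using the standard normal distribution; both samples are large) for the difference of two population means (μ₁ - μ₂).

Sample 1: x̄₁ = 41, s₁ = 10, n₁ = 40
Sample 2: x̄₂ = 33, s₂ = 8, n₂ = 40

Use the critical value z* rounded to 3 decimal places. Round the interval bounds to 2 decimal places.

Both samples are large (n₁ = 40 ≥ 30, n₂ = 40 ≥ 30), so a z-interval for the difference of means applies.

Point estimate: x̄₁ - x̄₂ = 41 - 33 = 8

Standard error: SE = √(s₁²/n₁ + s₂²/n₂)
= √(10²/40 + 8²/40)
= √(2.500000 + 1.600000)
= 2.024846

For 95% confidence, z* = 1.96 (from standard normal table)
Margin of error: E = z* × SE = 1.96 × 2.024846 = 3.9687

Z-interval: (x̄₁ - x̄₂) ± E = 8 ± 3.9687 = (4.0313, 11.9687)

Rounded to 2 decimal places:

(4.03, 11.97)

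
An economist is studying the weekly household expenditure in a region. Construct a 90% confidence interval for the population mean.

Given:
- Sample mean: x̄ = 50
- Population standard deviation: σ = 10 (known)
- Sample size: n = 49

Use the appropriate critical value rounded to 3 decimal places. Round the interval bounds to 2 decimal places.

The population standard deviation σ is known, so use a z-interval (standard normal critical value).

For 90% confidence, z* = 1.645 (from standard normal table)

Standard error: SE = σ/√n = 10/√49 = 1.428571

Margin of error: E = z* × SE = 1.645 × 1.428571 = 2.3500

Z-interval: x̄ ± E = 50 ± 2.3500 = (47.6500, 52.3500)

Rounded to 2 decimal places:

(47.65, 52.35)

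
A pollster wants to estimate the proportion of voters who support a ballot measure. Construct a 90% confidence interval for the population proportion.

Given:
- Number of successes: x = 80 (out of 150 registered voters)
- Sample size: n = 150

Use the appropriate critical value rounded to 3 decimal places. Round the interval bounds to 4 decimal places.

Sample proportion: p̂ = 80/150 = 0.533333

Check conditions for normal approximation:
  np̂ = 80 ≥ 10 ✓
  n(1-p̂) = 70 ≥ 10 ✓

The sample is large enough, so use a z-interval (normal approximation) for the proportion.

For 90% confidence, z* = 1.645 (from standard normal table)

Standard error: SE = √(p̂(1-p̂)/n) = √(0.533333×0.466667/150) = 0.04073401

Margin of error: E = z* × SE = 1.645 × 0.04073401 = 0.067007

Z-interval: p̂ ± E = 0.533333 ± 0.067007 = (0.466326, 0.600341)

Rounded to 4 decimal places:

(0.4663, 0.6003)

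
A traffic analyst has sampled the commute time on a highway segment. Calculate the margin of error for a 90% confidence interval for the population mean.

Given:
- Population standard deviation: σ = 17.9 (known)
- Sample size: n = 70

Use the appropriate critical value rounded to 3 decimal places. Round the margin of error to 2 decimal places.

The population standard deviation σ is known, so use the z-interval margin of error formula.

For 90% confidence, z* = 1.645 (from standard normal table)

Margin of error formula for z-interval: E = z* × σ/√n

E = 1.645 × 17.9/√70
  = 1.645 × 2.139459
  = 3.5194

Rounded to 2 decimal places:

3.52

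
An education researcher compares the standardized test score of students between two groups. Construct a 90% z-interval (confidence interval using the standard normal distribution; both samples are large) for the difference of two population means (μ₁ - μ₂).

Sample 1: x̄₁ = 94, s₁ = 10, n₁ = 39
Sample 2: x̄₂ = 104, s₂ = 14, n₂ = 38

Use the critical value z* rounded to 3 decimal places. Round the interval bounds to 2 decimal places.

Both samples are large (n₁ = 39 ≥ 30, n₂ = 38 ≥ 30), so a z-interval for the difference of means applies.

Point estimate: x̄₁ - x̄₂ = 94 - 104 = -10

Standard error: SE = √(s₁²/n₁ + s₂²/n₂)
= √(10²/39 + 14²/38)
= √(2.564103 + 5.157895)
= 2.778848

For 90% confidence, z* = 1.645 (from standard normal table)
Margin of error: E = z* × SE = 1.645 × 2.778848 = 4.5712

Z-interval: (x̄₁ - x̄₂) ± E = -10 ± 4.5712 = (-14.5712, -5.4288)

Rounded to 2 decimal places:

(-14.57, -5.43)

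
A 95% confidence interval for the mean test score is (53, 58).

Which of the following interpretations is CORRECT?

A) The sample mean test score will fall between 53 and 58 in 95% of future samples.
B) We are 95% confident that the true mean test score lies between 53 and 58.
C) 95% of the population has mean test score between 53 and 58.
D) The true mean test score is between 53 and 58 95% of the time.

A confidence interval represents our confidence in the procedure, not a probability statement about the parameter.

Key concept: If we repeated this sampling process many times and computed a 95% CI each time, about 95% of those intervals would contain the true population parameter.

For this specific interval (53, 58):
- Midpoint (point estimate): 55.5
- Margin of error: 2.5

The correct interpretation is the one stating confidence that the true parameter lies in the interval — option B.

B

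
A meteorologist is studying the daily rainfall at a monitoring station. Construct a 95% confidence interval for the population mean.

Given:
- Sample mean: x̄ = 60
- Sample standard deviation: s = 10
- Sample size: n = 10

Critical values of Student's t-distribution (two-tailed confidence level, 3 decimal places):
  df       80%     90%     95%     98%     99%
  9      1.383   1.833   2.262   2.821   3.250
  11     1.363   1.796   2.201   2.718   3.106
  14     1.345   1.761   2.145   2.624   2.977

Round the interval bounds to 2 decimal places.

The population standard deviation σ is unknown (only the sample standard deviation s is given), so use a t-interval with df = n - 1 = 10 - 1 = 9.

For 95% confidence with df = 9, t* = 2.262 (from t-table)

Standard error: SE = s/√n = 10/√10 = 3.162278

Margin of error: E = t* × SE = 2.262 × 3.162278 = 7.1531

T-interval: x̄ ± E = 60 ± 7.1531 = (52.8469, 67.1531)

Rounded to 2 decimal places:

(52.85, 67.15)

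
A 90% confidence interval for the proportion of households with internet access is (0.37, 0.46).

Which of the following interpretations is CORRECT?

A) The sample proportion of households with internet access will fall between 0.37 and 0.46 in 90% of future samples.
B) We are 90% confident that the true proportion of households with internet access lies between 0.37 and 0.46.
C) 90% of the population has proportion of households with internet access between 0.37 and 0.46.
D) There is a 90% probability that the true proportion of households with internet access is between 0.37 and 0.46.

A confidence interval represents our confidence in the procedure, not a probability statement about the parameter.

Key concept: If we repeated this sampling process many times and computed a 90% CI each time, about 90% of those intervals would contain the true population parameter.

For this specific interval (0.37, 0.46):
- Midpoint (point estimate): 0.415
- Margin of error: 0.045

The correct interpretation is the one stating confidence that the true parameter lies in the interval — option B.

B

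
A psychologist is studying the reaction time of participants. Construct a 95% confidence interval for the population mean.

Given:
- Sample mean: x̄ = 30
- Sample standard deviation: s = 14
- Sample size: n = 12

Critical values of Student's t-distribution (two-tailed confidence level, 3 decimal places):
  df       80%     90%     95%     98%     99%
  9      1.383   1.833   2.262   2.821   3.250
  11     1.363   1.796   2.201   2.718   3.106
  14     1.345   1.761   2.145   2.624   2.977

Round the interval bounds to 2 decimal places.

The population standard deviation σ is unknown (only the sample standard deviation s is given), so use a t-interval with df = n - 1 = 12 - 1 = 11.

For 95% confidence with df = 11, t* = 2.201 (from t-table)

Standard error: SE = s/√n = 14/√12 = 4.041452

Margin of error: E = t* × SE = 2.201 × 4.041452 = 8.8952

T-interval: x̄ ± E = 30 ± 8.8952 = (21.1048, 38.8952)

Rounded to 2 decimal places:

(21.10, 38.90)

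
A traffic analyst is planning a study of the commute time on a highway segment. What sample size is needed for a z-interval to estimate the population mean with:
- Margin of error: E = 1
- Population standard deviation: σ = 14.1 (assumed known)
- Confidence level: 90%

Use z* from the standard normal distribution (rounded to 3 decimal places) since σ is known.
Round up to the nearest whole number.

Using z* since population σ is known (z-interval formula).

For 90% confidence, z* = 1.645 (from standard normal table)

Sample size formula for z-interval: n = (z*σ/E)²

n = (1.645 × 14.1 / 1)²
  = (23.194500)²
  = 537.9848

Round up to the nearest whole number: n = 538

538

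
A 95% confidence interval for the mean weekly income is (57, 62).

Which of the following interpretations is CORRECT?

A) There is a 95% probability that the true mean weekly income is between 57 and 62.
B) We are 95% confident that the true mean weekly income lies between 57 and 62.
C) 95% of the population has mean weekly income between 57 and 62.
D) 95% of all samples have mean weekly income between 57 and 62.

A confidence interval represents our confidence in the procedure, not a probability statement about the parameter.

Key concept: If we repeated this sampling process many times and computed a 95% CI each time, about 95% of those intervals would contain the true population parameter.

For this specific interval (57, 62):
- Midpoint (point estimate): 59.5
- Margin of error: 2.5

The correct interpretation is the one stating confidence that the true parameter lies in the interval — option B.

B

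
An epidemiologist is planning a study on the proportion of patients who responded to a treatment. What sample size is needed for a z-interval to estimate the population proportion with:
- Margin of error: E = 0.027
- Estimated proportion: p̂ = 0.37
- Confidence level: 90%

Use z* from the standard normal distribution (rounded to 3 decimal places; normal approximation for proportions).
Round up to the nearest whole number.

Using z* for proportion z-interval (normal approximation).

For 90% confidence, z* = 1.645 (from standard normal table)

Sample size formula for proportion z-interval: n = z*²p̂(1-p̂)/E²

n = 1.645² × 0.37 × 0.63 / 0.027²
  = 2.706025 × 0.2331 / 0.000729
  = 865.2598

Round up to the nearest whole number: n = 866

866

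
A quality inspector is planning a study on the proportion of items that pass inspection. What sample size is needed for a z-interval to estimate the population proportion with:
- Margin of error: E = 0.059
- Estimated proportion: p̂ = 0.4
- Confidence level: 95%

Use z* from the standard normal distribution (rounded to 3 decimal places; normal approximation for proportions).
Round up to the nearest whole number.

Using z* for proportion z-interval (normal approximation).

For 95% confidence, z* = 1.96 (from standard normal table)

Sample size formula for proportion z-interval: n = z*²p̂(1-p̂)/E²

n = 1.96² × 0.4 × 0.6 / 0.059²
  = 3.8416 × 0.24 / 0.003481
  = 264.8618

Round up to the nearest whole number: n = 265

265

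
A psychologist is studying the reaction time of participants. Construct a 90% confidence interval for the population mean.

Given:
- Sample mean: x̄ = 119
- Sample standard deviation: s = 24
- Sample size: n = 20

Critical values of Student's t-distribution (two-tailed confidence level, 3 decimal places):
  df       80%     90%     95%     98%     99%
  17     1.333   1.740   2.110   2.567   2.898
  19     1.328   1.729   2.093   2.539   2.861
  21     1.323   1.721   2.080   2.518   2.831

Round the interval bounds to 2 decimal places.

The population standard deviation σ is unknown (only the sample standard deviation s is given), so use a t-interval with df = n - 1 = 20 - 1 = 19.

For 90% confidence with df = 19, t* = 1.729 (from t-table)

Standard error: SE = s/√n = 24/√20 = 5.366563

Margin of error: E = t* × SE = 1.729 × 5.366563 = 9.2788

T-interval: x̄ ± E = 119 ± 9.2788 = (109.7212, 128.2788)

Rounded to 2 decimal places:

(109.72, 128.28)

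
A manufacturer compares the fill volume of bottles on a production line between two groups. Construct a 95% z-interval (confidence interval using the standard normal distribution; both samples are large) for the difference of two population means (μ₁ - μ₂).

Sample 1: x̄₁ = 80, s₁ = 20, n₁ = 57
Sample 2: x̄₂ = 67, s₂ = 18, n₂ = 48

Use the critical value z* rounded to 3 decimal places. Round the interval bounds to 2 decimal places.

Both samples are large (n₁ = 57 ≥ 30, n₂ = 48 ≥ 30), so a z-interval for the difference of means applies.

Point estimate: x̄₁ - x̄₂ = 80 - 67 = 13

Standard error: SE = √(s₁²/n₁ + s₂²/n₂)
= √(20²/57 + 18²/48)
= √(7.017544 + 6.750000)
= 3.710464

For 95% confidence, z* = 1.96 (from standard normal table)
Margin of error: E = z* × SE = 1.96 × 3.710464 = 7.2725

Z-interval: (x̄₁ - x̄₂) ± E = 13 ± 7.2725 = (5.7275, 20.2725)

Rounded to 2 decimal places:

(5.73, 20.27)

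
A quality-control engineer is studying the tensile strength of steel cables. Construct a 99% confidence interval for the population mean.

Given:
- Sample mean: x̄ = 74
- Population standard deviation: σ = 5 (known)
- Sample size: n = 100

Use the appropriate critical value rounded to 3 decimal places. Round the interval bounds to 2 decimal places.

The population standard deviation σ is known, so use a z-interval (standard normal critical value).

For 99% confidence, z* = 2.576 (from standard normal table)

Standard error: SE = σ/√n = 5/√100 = 0.500000

Margin of error: E = z* × SE = 2.576 × 0.500000 = 1.2880

Z-interval: x̄ ± E = 74 ± 1.2880 = (72.7120, 75.2880)

Rounded to 2 decimal places:

(72.71, 75.29)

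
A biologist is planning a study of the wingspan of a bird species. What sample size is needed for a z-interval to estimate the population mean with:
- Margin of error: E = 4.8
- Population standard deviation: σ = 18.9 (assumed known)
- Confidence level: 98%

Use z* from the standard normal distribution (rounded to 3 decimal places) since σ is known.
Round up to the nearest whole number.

Using z* since population σ is known (z-interval formula).

For 98% confidence, z* = 2.326 (from standard normal table)

Sample size formula for z-interval: n = (z*σ/E)²

n = (2.326 × 18.9 / 4.8)²
  = (9.158625)²
  = 83.8804

Round up to the nearest whole number: n = 84

84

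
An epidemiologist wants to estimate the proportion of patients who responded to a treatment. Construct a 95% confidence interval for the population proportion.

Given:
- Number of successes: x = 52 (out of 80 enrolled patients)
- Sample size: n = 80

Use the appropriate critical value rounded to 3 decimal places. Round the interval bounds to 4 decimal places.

Sample proportion: p̂ = 52/80 = 0.650000

Check conditions for normal approximation:
  np̂ = 52 ≥ 10 ✓
  n(1-p̂) = 28 ≥ 10 ✓

The sample is large enough, so use a z-interval (normal approximation) for the proportion.

For 95% confidence, z* = 1.96 (from standard normal table)

Standard error: SE = √(p̂(1-p̂)/n) = √(0.650000×0.350000/80) = 0.05332682

Margin of error: E = z* × SE = 1.96 × 0.05332682 = 0.104521

Z-interval: p̂ ± E = 0.650000 ± 0.104521 = (0.545479, 0.754521)

Rounded to 4 decimal places:

(0.5455, 0.7545)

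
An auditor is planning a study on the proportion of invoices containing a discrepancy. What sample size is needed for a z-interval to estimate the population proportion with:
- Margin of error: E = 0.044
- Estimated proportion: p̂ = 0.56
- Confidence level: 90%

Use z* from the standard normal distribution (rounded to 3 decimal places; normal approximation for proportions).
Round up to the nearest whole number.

Using z* for proportion z-interval (normal approximation).

For 90% confidence, z* = 1.645 (from standard normal table)

Sample size formula for proportion z-interval: n = z*²p̂(1-p̂)/E²

n = 1.645² × 0.56 × 0.44 / 0.044²
  = 2.706025 × 0.2464 / 0.001936
  = 344.4032

Round up to the nearest whole number: n = 345

345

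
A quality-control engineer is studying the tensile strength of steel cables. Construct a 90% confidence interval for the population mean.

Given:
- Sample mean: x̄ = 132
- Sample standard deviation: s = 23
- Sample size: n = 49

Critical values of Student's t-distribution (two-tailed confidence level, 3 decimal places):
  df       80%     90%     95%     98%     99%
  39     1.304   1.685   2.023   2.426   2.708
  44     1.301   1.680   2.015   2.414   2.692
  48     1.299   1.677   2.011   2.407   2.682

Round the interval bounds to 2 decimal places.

The population standard deviation σ is unknown (only the sample standard deviation s is given), so use a t-interval with df = n - 1 = 49 - 1 = 48.

For 90% confidence with df = 48, t* = 1.677 (from t-table)

Standard error: SE = s/√n = 23/√49 = 3.285714

Margin of error: E = t* × SE = 1.677 × 3.285714 = 5.5101

T-interval: x̄ ± E = 132 ± 5.5101 = (126.4899, 137.5101)

Rounded to 2 decimal places:

(126.49, 137.51)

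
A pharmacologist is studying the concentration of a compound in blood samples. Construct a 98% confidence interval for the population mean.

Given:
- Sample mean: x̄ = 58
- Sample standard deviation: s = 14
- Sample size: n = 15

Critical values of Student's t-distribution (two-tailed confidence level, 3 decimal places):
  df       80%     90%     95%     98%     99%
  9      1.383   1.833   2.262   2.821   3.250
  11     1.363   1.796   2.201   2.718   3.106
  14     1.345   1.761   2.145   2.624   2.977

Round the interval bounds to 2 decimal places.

The population standard deviation σ is unknown (only the sample standard deviation s is given), so use a t-interval with df = n - 1 = 15 - 1 = 14.

For 98% confidence with df = 14, t* = 2.624 (from t-table)

Standard error: SE = s/√n = 14/√15 = 3.614784

Margin of error: E = t* × SE = 2.624 × 3.614784 = 9.4852

T-interval: x̄ ± E = 58 ± 9.4852 = (48.5148, 67.4852)

Rounded to 2 decimal places:

(48.51, 67.49)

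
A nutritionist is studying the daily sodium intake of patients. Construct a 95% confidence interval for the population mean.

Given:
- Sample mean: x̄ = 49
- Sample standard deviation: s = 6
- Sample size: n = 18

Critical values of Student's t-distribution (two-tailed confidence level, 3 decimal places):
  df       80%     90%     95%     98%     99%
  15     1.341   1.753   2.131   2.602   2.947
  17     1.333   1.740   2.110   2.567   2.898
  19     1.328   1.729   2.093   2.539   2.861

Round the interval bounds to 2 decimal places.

The population standard deviation σ is unknown (only the sample standard deviation s is given), so use a t-interval with df = n - 1 = 18 - 1 = 17.

For 95% confidence with df = 17, t* = 2.110 (from t-table)

Standard error: SE = s/√n = 6/√18 = 1.414214

Margin of error: E = t* × SE = 2.110 × 1.414214 = 2.9840

T-interval: x̄ ± E = 49 ± 2.9840 = (46.0160, 51.9840)

Rounded to 2 decimal places:

(46.02, 51.98)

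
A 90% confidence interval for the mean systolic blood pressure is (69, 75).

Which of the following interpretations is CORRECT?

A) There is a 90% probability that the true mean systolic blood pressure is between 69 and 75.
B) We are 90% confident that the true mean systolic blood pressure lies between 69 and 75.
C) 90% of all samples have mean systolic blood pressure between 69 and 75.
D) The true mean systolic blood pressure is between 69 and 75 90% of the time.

A confidence interval represents our confidence in the procedure, not a probability statement about the parameter.

Key concept: If we repeated this sampling process many times and computed a 90% CI each time, about 90% of those intervals would contain the true population parameter.

For this specific interval (69, 75):
- Midpoint (point estimate): 72
- Margin of error: 3

The correct interpretation is the one stating confidence that the true parameter lies in the interval — option B.

B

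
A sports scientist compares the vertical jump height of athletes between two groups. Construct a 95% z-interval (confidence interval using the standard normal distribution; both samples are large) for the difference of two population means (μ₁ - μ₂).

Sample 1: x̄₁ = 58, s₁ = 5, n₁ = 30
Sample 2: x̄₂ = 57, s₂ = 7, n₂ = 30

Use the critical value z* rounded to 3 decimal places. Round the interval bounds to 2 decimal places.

Both samples are large (n₁ = 30 ≥ 30, n₂ = 30 ≥ 30), so a z-interval for the difference of means applies.

Point estimate: x̄₁ - x̄₂ = 58 - 57 = 1

Standard error: SE = √(s₁²/n₁ + s₂²/n₂)
= √(5²/30 + 7²/30)
= √(0.833333 + 1.633333)
= 1.570563

For 95% confidence, z* = 1.96 (from standard normal table)
Margin of error: E = z* × SE = 1.96 × 1.570563 = 3.0783

Z-interval: (x̄₁ - x̄₂) ± E = 1 ± 3.0783 = (-2.0783, 4.0783)

Rounded to 2 decimal places:

(-2.08, 4.08)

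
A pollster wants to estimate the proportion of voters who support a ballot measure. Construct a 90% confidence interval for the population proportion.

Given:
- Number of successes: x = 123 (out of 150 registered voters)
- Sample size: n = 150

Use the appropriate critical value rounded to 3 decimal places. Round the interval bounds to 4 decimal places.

Sample proportion: p̂ = 123/150 = 0.820000

Check conditions for normal approximation:
  np̂ = 123 ≥ 10 ✓
  n(1-p̂) = 27 ≥ 10 ✓

The sample is large enough, so use a z-interval (normal approximation) for the proportion.

For 90% confidence, z* = 1.645 (from standard normal table)

Standard error: SE = √(p̂(1-p̂)/n) = √(0.820000×0.180000/150) = 0.03136877

Margin of error: E = z* × SE = 1.645 × 0.03136877 = 0.051602

Z-interval: p̂ ± E = 0.820000 ± 0.051602 = (0.768398, 0.871602)

Rounded to 4 decimal places:

(0.7684, 0.8716)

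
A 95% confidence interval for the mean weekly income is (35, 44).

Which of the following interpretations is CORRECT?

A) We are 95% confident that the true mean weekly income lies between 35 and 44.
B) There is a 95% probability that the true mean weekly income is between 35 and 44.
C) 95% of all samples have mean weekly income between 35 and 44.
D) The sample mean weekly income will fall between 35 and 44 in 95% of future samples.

A confidence interval represents our confidence in the procedure, not a probability statement about the parameter.

Key concept: If we repeated this sampling process many times and computed a 95% CI each time, about 95% of those intervals would contain the true population parameter.

For this specific interval (35, 44):
- Midpoint (point estimate): 39.5
- Margin of error: 4.5

The correct interpretation is the one stating confidence that the true parameter lies in the interval — option A.

A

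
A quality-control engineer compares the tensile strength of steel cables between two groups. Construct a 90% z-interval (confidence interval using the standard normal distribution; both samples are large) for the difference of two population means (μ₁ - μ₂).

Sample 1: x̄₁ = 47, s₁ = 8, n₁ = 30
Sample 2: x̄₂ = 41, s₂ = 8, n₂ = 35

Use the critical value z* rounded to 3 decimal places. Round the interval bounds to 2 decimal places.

Both samples are large (n₁ = 30 ≥ 30, n₂ = 35 ≥ 30), so a z-interval for the difference of means applies.

Point estimate: x̄₁ - x̄₂ = 47 - 41 = 6

Standard error: SE = √(s₁²/n₁ + s₂²/n₂)
= √(8²/30 + 8²/35)
= √(2.133333 + 1.828571)
= 1.990453

For 90% confidence, z* = 1.645 (from standard normal table)
Margin of error: E = z* × SE = 1.645 × 1.990453 = 3.2743

Z-interval: (x̄₁ - x̄₂) ± E = 6 ± 3.2743 = (2.7257, 9.2743)

Rounded to 2 decimal places:

(2.73, 9.27)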